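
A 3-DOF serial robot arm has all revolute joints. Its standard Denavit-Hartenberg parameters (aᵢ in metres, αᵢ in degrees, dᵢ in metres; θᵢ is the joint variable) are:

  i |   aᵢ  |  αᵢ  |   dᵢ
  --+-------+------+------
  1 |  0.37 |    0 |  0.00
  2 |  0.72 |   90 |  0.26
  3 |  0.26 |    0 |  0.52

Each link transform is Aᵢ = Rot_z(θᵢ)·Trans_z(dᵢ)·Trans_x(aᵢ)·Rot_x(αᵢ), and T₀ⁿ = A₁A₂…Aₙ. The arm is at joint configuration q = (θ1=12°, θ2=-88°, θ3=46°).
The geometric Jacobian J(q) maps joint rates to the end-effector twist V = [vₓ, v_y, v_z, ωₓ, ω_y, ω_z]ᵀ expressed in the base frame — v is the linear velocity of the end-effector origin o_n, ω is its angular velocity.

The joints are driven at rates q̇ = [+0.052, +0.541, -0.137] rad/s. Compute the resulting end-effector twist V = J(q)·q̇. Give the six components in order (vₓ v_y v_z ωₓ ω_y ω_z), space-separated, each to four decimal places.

o_n = [0.0752, -0.9227, 0.4470]
J₁: ẑ×o_n = [0.9227, 0.0752, -0.0000], ω = ẑ
J2: z=[0.0000, 0.0000, 1.0000] o=[0.3619, 0.0769, 0.0000] → [0.9997, -0.2867, 0.0000, 0.0000, 0.0000, 1.0000]
J3: z=[-0.9703, -0.2419, 0.0000] o=[0.5361, -0.6217, 0.2600] → [-0.0452, 0.1815, 0.1806, -0.9703, -0.2419, 0.0000]
V = J·q̇ = [0.5950, -0.1760, -0.0247, 0.1329, 0.0331, 0.5930]

0.5950 -0.1760 -0.0247 0.1329 0.0331 0.5930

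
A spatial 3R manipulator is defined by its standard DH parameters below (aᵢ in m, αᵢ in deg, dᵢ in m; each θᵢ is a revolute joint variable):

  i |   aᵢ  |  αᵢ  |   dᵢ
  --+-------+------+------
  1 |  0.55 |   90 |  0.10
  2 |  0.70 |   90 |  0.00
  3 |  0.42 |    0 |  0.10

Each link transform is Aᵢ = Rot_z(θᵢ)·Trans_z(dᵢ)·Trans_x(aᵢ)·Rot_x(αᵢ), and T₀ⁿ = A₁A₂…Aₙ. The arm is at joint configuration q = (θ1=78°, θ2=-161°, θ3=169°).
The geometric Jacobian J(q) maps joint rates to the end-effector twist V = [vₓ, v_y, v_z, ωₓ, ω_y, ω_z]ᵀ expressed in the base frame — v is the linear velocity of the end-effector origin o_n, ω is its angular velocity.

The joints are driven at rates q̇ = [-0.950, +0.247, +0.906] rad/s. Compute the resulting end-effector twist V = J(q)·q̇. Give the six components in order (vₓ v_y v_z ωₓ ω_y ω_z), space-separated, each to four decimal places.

-0.1389 0.0217 -0.0516 0.1803 -0.3399 -0.0934

o_n = [0.1294, 0.2234, 0.1009]
J₁: ẑ×o_n = [-0.2234, 0.1294, 0.0000], ω = ẑ
J2: z=[0.9781, -0.2079, 0.0000] o=[0.1144, 0.5380, 0.1000] → [-0.0002, -0.0009, -0.3046, 0.9781, -0.2079, 0.0000]
J3: z=[-0.0677, -0.3185, 0.9455] o=[-0.0233, -0.1094, -0.1279] → [-0.3875, 0.1598, 0.0261, -0.0677, -0.3185, 0.9455]
V = J·q̇ = [-0.1389, 0.0217, -0.0516, 0.1803, -0.3399, -0.0934]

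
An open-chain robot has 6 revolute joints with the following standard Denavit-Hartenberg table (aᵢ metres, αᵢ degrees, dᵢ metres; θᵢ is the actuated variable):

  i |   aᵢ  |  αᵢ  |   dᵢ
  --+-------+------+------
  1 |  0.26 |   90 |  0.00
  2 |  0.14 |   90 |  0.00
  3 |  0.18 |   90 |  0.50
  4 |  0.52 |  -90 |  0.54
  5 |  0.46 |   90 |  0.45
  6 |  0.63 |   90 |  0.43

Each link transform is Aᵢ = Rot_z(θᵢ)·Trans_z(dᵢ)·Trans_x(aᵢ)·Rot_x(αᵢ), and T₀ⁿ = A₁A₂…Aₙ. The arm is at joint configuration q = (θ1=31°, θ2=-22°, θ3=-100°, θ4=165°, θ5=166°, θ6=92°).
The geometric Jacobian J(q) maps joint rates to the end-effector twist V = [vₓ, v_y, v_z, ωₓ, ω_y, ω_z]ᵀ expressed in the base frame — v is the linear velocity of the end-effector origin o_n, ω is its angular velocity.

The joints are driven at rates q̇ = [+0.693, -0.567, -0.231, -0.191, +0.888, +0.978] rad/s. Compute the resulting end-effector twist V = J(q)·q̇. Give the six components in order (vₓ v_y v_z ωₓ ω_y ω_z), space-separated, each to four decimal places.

0.0491 0.0816 -0.2159 1.1239 1.0411 1.1953

o_n = [0.6684, 0.0631, 0.3903]
J₁: ẑ×o_n = [-0.0631, 0.6684, 0.0000], ω = ẑ
J2: z=[0.5150, -0.8572, 0.0000] o=[0.2229, 0.1339, 0.0000] → [-0.3346, -0.2010, 0.3455, 0.5150, -0.8572, 0.0000]
J3: z=[-0.3211, -0.1929, -0.9272] o=[0.3341, 0.2008, -0.0524] → [-0.2130, -0.1678, 0.1087, -0.3211, -0.1929, -0.9272]
J4: z=[-0.6932, -0.6191, 0.3689] o=[0.0574, 0.2413, -0.5043] → [-0.4882, 0.8456, 0.5018, -0.6932, -0.6191, 0.3689]
J5: z=[0.4772, -0.0107, 0.8788] o=[-0.0360, -0.5013, -0.4626] → [-0.5051, 0.2121, 0.2768, 0.4772, -0.0107, 0.8788]
J6: z=[0.8033, 0.4108, -0.4312] o=[0.0147, -0.0868, 0.0270] → [0.2139, -0.5738, -0.1481, 0.8033, 0.4108, -0.4312]
V = J·q̇ = [0.0491, 0.0816, -0.2159, 1.1239, 1.0411, 1.1953]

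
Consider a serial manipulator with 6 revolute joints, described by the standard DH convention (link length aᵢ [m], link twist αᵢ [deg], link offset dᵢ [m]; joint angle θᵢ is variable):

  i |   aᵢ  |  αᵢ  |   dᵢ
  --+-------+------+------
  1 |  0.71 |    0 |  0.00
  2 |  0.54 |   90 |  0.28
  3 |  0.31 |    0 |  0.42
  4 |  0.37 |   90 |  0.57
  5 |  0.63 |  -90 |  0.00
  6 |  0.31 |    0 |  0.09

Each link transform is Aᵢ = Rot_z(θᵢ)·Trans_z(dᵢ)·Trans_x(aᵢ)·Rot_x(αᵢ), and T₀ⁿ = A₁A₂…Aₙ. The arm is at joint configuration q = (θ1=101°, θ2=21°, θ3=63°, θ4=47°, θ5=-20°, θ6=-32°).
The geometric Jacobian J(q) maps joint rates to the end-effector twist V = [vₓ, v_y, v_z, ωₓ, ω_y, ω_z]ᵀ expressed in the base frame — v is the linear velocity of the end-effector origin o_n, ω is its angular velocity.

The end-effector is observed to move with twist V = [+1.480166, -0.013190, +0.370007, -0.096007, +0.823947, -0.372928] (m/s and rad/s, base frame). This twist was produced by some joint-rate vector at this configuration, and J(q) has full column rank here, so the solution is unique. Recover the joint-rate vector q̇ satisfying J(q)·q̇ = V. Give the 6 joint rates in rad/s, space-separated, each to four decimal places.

o_n = [0.2990, 1.4532, 1.7775]
J₁: ẑ×o_n = [-1.4532, 0.2990, 0.0000], ω = ẑ
J2: z=[0.0000, 0.0000, 1.0000] o=[-0.1355, 0.6970, 0.0000] → [-0.7562, 0.4345, 0.0000, 0.0000, 0.0000, 1.0000]
J3: z=[0.8480, 0.5299, 0.0000] o=[-0.4216, 1.1549, 0.2800] → [0.7935, -1.2699, -0.1289, 0.8480, 0.5299, 0.0000]
J4: z=[0.8480, 0.5299, 0.0000] o=[-0.1400, 1.4968, 0.5562] → [0.6472, -1.0357, -0.2697, 0.8480, 0.5299, 0.0000]
J5: z=[-0.4980, 0.7969, 0.3420] o=[0.4104, 1.6916, 0.9039] → [0.7777, 0.3969, 0.2075, -0.4980, 0.7969, 0.3420]
J6: z=[0.8589, 0.3988, 0.3214] o=[0.3350, 1.4057, 1.4602] → [0.1112, -0.2841, 0.0551, 0.8589, 0.3988, 0.3214]
q̇ = J⁺·V = [-0.2250, -0.6730, 0.4870, -0.7830, 0.8840, 0.6930]

-0.2250 -0.6730 0.4870 -0.7830 0.8840 0.6930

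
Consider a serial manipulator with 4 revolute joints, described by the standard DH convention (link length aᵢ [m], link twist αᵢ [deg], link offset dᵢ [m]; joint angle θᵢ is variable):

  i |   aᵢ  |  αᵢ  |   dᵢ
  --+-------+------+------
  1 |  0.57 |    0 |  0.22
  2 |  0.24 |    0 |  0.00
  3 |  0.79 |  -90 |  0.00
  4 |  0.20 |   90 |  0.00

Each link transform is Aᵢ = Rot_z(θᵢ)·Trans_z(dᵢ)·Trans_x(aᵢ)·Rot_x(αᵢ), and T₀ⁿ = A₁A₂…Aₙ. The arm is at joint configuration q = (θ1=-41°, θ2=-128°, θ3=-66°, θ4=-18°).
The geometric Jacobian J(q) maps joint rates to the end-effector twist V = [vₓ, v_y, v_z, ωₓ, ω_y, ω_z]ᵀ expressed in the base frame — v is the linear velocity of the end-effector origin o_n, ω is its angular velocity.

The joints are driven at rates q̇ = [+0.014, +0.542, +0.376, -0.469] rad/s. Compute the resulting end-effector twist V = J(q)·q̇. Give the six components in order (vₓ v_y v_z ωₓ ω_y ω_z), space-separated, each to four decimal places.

o_n = [-0.3676, 0.3832, 0.2818]
J₁: ẑ×o_n = [-0.3832, -0.3676, 0.0000], ω = ẑ
J2: z=[0.0000, 0.0000, 1.0000] o=[0.4302, -0.3740, 0.2200] → [-0.7571, -0.7978, 0.0000, 0.0000, 0.0000, 1.0000]
J3: z=[0.0000, 0.0000, 1.0000] o=[0.1946, -0.4197, 0.2200] → [-0.8029, -0.5622, 0.0000, 0.0000, 0.0000, 1.0000]
J4: z=[-0.8192, -0.5736, 0.0000] o=[-0.2585, 0.2274, 0.2200] → [-0.0354, 0.0506, -0.1902, -0.8192, -0.5736, 0.0000]
V = J·q̇ = [-0.7010, -0.6727, 0.0892, 0.3842, 0.2690, 0.9320]

-0.7010 -0.6727 0.0892 0.3842 0.2690 0.9320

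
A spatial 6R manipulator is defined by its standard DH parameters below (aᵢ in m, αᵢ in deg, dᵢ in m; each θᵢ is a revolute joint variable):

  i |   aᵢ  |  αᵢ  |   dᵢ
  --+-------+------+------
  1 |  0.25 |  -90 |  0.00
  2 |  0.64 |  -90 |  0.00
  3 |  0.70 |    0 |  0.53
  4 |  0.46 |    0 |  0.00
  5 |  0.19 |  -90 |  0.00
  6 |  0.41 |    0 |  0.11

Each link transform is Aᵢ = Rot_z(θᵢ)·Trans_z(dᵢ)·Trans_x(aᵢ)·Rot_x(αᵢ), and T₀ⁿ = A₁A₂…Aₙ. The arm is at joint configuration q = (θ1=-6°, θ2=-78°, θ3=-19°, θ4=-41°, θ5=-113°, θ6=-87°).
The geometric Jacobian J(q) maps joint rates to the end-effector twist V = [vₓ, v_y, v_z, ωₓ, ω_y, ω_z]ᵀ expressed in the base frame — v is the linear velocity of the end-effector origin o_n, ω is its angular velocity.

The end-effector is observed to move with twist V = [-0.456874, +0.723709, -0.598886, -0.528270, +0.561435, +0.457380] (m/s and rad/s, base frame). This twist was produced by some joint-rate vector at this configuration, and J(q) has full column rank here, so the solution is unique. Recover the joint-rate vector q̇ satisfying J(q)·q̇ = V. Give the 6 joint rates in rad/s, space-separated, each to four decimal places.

o_n = [1.5182, 0.6058, 1.1109]
J₁: ẑ×o_n = [-0.6058, 1.5182, 0.0000], ω = ẑ
J2: z=[0.1045, 0.9945, 0.0000] o=[0.2486, -0.0261, 0.0000] → [1.1048, -0.1161, -1.1966, 0.1045, 0.9945, 0.0000]
J3: z=[0.9728, -0.1022, -0.2079] o=[0.3810, -0.0400, 0.6260] → [0.0847, -0.7081, 0.7446, 0.9728, -0.1022, -0.2079]
J4: z=[0.9728, -0.1022, -0.2079] o=[1.0572, 0.1180, 1.1632] → [0.1068, -0.0449, 0.5217, 0.9728, -0.1022, -0.2079]
J5: z=[0.9728, -0.1022, -0.2079] o=[1.1464, 0.5092, 1.3882] → [0.0484, 0.1925, 0.1320, 0.9728, -0.1022, -0.2079]
J6: z=[0.1289, 0.9845, 0.1192] o=[1.1098, 0.5364, 1.2037] → [-0.0997, 0.0607, -0.3930, 0.1289, 0.9845, 0.1192]
q̇ = J⁺·V = [0.2520, -0.1440, -0.2630, -0.7000, 0.3490, 0.6520]

0.2520 -0.1440 -0.2630 -0.7000 0.3490 0.6520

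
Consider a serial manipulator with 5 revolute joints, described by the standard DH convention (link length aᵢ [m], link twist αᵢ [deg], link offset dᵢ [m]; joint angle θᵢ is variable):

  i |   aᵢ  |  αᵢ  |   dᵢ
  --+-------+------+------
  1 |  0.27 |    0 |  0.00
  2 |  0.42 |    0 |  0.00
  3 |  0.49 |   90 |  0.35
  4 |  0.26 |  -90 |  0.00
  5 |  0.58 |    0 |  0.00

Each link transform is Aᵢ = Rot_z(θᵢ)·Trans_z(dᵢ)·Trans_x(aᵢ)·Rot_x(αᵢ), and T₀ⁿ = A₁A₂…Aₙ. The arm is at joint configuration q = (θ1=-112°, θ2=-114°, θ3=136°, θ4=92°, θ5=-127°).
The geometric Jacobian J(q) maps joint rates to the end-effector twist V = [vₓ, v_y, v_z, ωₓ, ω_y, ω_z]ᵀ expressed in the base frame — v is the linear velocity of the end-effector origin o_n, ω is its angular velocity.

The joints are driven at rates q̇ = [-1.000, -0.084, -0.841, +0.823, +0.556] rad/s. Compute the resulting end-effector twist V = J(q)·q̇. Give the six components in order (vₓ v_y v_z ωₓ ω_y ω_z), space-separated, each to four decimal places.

-1.0661 1.2448 0.2599 -0.8230 0.5557 -1.9444

o_n = [-0.8561, -0.4413, 0.2610]
J₁: ẑ×o_n = [0.4413, -0.8561, 0.0000], ω = ẑ
J2: z=[0.0000, 0.0000, 1.0000] o=[-0.1011, -0.2503, 0.0000] → [0.1910, -0.7550, 0.0000, 0.0000, 0.0000, 1.0000]
J3: z=[0.0000, 0.0000, 1.0000] o=[-0.3929, 0.0518, 0.0000] → [0.4931, -0.4632, 0.0000, 0.0000, 0.0000, 1.0000]
J4: z=[-1.0000, 0.0000, 0.0000] o=[-0.3929, -0.4382, 0.3500] → [-0.0000, -0.0890, 0.0031, -1.0000, 0.0000, 0.0000]
J5: z=[-0.0000, 0.9994, -0.0349] o=[-0.3929, -0.4291, 0.6098] → [-0.3491, 0.0162, 0.4629, -0.0000, 0.9994, -0.0349]
V = J·q̇ = [-1.0661, 1.2448, 0.2599, -0.8230, 0.5557, -1.9444]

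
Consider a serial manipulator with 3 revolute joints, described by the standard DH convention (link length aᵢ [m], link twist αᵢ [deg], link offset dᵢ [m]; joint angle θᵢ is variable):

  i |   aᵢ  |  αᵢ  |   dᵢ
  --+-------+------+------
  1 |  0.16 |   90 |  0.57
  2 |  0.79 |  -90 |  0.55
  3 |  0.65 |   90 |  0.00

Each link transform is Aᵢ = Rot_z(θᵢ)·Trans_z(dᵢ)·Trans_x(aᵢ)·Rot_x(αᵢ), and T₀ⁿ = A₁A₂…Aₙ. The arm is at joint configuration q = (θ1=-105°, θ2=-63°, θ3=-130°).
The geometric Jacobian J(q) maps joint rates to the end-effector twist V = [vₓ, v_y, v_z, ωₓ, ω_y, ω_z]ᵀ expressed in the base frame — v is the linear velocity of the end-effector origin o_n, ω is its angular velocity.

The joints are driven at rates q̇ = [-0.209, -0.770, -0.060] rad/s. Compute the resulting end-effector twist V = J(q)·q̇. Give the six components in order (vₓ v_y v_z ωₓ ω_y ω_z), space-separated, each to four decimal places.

0.0841 0.4826 -0.1035 0.7576 -0.1477 -0.2362

o_n = [-1.0974, -0.0465, 0.2384]
J₁: ẑ×o_n = [0.0465, -1.0974, 0.0000], ω = ẑ
J2: z=[-0.9659, 0.2588, 0.0000] o=[-0.0414, -0.1545, 0.5700] → [-0.0858, -0.3203, 0.1690, -0.9659, 0.2588, 0.0000]
J3: z=[-0.2306, -0.8606, 0.4540] o=[-0.6655, -0.3586, -0.1339] → [-0.4621, -0.1102, -0.4437, -0.2306, -0.8606, 0.4540]
V = J·q̇ = [0.0841, 0.4826, -0.1035, 0.7576, -0.1477, -0.2362]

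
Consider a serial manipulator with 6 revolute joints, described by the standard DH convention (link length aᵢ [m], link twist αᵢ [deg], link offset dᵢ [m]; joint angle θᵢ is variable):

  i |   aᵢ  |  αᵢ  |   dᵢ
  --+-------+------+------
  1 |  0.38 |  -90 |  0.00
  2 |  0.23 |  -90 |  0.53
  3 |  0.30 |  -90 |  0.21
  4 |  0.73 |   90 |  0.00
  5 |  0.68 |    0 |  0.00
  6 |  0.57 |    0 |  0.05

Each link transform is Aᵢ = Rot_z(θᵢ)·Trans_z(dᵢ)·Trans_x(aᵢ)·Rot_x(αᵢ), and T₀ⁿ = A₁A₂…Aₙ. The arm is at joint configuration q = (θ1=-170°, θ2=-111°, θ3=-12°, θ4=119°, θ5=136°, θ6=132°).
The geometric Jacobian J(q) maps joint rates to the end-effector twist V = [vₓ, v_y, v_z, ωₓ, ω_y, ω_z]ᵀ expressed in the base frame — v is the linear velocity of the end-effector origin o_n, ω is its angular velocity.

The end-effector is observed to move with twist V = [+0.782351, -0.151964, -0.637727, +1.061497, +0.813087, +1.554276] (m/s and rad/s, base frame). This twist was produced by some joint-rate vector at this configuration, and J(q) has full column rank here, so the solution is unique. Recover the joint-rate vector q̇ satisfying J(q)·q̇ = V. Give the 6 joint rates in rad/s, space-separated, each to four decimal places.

0.6690 -0.1290 -0.1680 0.7370 0.3580 0.9260

o_n = [-0.0945, -0.7014, 0.4092]
J₁: ẑ×o_n = [0.7014, -0.0945, 0.0000], ω = ẑ
J2: z=[0.1736, -0.9848, 0.0000] o=[-0.3742, -0.0660, 0.0000] → [-0.4030, -0.0711, 0.1651, 0.1736, -0.9848, 0.0000]
J3: z=[-0.9194, -0.1621, 0.3584] o=[-0.2010, -0.5736, 0.2147] → [0.0143, 0.2170, 0.1348, -0.9194, -0.1621, 0.3584]
J4: z=[-0.0965, 0.9762, 0.1941] o=[-0.2797, -0.6508, 0.5639] → [-0.1412, 0.0210, -0.1759, -0.0965, 0.9762, 0.1941]
J5: z=[0.7792, -0.0472, 0.6249] o=[0.1724, -0.4964, 0.0119] → [0.1094, -0.4764, -0.1724, 0.7792, -0.0472, 0.6249]
J6: z=[0.7792, -0.0472, 0.6249] o=[-0.1761, -0.1387, 0.4735] → [0.3547, 0.1011, -0.4346, 0.7792, -0.0472, 0.6249]
q̇ = J⁺·V = [0.6690, -0.1290, -0.1680, 0.7370, 0.3580, 0.9260]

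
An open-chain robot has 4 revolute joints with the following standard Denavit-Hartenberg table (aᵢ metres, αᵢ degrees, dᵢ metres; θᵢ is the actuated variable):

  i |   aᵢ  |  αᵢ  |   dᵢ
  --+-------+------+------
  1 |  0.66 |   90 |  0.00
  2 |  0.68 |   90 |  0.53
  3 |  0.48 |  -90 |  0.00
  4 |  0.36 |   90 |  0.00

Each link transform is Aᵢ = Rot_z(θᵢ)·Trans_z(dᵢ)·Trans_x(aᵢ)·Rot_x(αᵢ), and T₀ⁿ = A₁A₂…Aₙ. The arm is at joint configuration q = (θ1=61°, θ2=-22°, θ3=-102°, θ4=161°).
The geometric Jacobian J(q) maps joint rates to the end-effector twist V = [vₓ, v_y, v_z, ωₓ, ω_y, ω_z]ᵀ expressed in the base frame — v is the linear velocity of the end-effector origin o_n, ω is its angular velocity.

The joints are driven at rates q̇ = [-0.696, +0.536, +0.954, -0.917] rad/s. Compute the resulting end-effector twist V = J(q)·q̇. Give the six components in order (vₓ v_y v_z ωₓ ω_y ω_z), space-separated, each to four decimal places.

o_n = [0.9780, 0.9528, -0.1352]
J₁: ẑ×o_n = [-0.9528, 0.9780, 0.0000], ω = ẑ
J2: z=[0.8746, -0.4848, 0.0000] o=[0.3200, 0.5772, 0.0000] → [0.0655, 0.1182, 0.6475, 0.8746, -0.4848, 0.0000]
J3: z=[-0.1816, -0.3276, -0.9272] o=[1.0892, 0.8717, -0.2547] → [0.0360, 0.1248, -0.0512, -0.1816, -0.3276, -0.9272]
J4: z=[0.2578, 0.8940, -0.3664] o=[0.6337, 1.0184, -0.2173] → [0.0494, -0.1473, -0.3247, 0.2578, 0.8940, -0.3664]
V = J·q̇ = [0.6873, -0.3631, 0.5960, 0.0591, -1.3922, -1.2445]

0.6873 -0.3631 0.5960 0.0591 -1.3922 -1.2445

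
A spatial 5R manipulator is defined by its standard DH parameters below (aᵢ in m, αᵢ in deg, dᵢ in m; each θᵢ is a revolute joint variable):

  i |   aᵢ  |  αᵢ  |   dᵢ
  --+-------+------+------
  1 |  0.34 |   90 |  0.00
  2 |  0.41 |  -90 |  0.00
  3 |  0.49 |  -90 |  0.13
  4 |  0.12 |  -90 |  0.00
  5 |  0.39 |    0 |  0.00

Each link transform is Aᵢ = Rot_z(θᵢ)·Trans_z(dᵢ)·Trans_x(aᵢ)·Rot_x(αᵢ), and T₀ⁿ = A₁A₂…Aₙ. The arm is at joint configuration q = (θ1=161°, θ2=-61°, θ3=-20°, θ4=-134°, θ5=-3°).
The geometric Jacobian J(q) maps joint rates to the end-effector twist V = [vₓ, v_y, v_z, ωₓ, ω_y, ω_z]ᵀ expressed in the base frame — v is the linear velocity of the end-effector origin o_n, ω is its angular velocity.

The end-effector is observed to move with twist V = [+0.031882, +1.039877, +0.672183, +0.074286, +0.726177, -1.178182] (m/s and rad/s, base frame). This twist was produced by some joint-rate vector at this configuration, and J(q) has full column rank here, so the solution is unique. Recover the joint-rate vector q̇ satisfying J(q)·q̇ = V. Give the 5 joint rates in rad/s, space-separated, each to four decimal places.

o_n = [-0.9729, 0.3639, -0.2359]
J₁: ẑ×o_n = [-0.3639, -0.9729, 0.0000], ω = ẑ
J2: z=[0.3256, 0.9455, 0.0000] o=[-0.3215, 0.1107, 0.0000] → [-0.2230, 0.0768, 0.6984, 0.3256, 0.9455, 0.0000]
J3: z=[-0.8270, 0.2847, 0.4848] o=[-0.5094, 0.1754, -0.3586] → [-0.0565, -0.1232, -0.0239, -0.8270, 0.2847, 0.4848]
J4: z=[-0.4627, -0.8345, -0.2991] o=[-0.7734, 0.4436, -0.6983] → [-0.4097, 0.2736, -0.1296, -0.4627, -0.8345, -0.2991]
J5: z=[-0.8042, 0.5371, -0.2544] o=[-0.8182, 0.4288, -0.5879] → [0.1726, 0.3225, 0.1353, -0.8042, 0.5371, -0.2544]
q̇ = J⁺·V = [-0.5870, 0.8700, -0.6310, 0.3540, 0.7050]

-0.5870 0.8700 -0.6310 0.3540 0.7050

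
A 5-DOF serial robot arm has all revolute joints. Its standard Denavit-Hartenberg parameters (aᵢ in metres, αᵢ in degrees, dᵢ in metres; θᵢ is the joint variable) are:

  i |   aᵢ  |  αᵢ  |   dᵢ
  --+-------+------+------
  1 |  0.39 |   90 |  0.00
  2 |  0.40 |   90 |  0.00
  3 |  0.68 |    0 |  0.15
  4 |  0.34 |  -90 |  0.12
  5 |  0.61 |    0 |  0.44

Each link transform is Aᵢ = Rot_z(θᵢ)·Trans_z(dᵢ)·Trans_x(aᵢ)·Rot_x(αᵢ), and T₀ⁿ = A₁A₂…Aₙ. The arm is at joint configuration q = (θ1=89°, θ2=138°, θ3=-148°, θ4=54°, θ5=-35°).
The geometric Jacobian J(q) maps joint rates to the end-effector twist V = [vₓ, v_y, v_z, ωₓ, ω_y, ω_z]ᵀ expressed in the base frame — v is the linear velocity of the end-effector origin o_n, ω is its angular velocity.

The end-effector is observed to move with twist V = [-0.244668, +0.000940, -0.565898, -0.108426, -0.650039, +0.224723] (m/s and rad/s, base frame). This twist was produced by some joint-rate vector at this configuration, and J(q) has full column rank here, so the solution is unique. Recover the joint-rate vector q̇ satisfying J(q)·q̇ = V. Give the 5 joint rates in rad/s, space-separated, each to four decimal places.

o_n = [-1.2171, 0.6748, 0.5970]
J₁: ẑ×o_n = [-0.6748, -1.2171, 0.0000], ω = ẑ
J2: z=[0.9998, -0.0175, 0.0000] o=[0.0068, 0.3899, 0.0000] → [-0.0104, -0.5969, 0.2634, 0.9998, -0.0175, 0.0000]
J3: z=[0.0117, 0.6690, 0.7431] o=[0.0016, 0.0927, 0.2677] → [-0.2122, -0.9095, 0.8221, 0.0117, 0.6690, 0.7431]
J4: z=[0.0117, 0.6690, 0.7431] o=[-0.3494, 0.6279, -0.0067] → [0.3690, -0.6518, 0.5810, 0.0117, 0.6690, 0.7431]
J5: z=[-0.0827, -0.7400, 0.6675] o=[-0.6869, 0.7317, 0.0666] → [-0.3545, -0.3101, -0.3877, -0.0827, -0.7400, 0.6675]
q̇ = J⁺·V = [0.2420, -0.0640, -0.4330, -0.0160, 0.4740]

0.2420 -0.0640 -0.4330 -0.0160 0.4740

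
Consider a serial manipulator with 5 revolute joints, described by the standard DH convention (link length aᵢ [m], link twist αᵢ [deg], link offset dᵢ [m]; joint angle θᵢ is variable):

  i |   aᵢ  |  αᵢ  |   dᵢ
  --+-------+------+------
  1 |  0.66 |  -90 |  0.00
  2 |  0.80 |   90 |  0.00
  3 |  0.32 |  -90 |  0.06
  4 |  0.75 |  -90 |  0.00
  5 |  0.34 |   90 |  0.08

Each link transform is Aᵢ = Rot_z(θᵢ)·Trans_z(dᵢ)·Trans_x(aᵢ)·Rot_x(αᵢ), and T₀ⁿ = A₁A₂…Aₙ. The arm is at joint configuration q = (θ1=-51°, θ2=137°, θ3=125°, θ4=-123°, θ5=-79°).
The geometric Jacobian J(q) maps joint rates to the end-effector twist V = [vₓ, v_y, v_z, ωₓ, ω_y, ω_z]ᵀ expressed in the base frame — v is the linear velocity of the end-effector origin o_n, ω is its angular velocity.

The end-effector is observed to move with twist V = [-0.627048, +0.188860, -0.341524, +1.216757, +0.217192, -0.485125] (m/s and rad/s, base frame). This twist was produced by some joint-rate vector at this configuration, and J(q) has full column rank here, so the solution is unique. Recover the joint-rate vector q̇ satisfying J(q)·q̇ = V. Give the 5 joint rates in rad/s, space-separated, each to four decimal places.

o_n = [0.3109, -0.7619, -0.9569]
J₁: ẑ×o_n = [0.7619, 0.3109, -0.0000], ω = ẑ
J2: z=[0.7771, 0.6293, 0.0000] o=[0.4154, -0.5129, 0.0000] → [-0.6022, 0.7436, -0.1278, 0.7771, 0.6293, 0.0000]
J3: z=[0.4292, -0.5300, -0.7314] o=[0.0471, -0.0582, -0.5456] → [-0.2967, -0.0164, -0.1622, 0.4292, -0.5300, -0.7314]
J4: z=[-0.0687, -0.8265, 0.5587] o=[0.3611, -0.0294, -0.4643] → [0.8164, -0.0619, 0.0089, -0.0687, -0.8265, 0.5587]
J5: z=[0.9891, -0.1297, -0.0703] o=[0.2632, -0.4402, -1.0841] → [-0.0391, -0.1292, -0.3121, 0.9891, -0.1297, -0.0703]
q̇ = J⁺·V = [-0.0650, 0.3990, 0.2950, -0.2690, 0.7700]

-0.0650 0.3990 0.2950 -0.2690 0.7700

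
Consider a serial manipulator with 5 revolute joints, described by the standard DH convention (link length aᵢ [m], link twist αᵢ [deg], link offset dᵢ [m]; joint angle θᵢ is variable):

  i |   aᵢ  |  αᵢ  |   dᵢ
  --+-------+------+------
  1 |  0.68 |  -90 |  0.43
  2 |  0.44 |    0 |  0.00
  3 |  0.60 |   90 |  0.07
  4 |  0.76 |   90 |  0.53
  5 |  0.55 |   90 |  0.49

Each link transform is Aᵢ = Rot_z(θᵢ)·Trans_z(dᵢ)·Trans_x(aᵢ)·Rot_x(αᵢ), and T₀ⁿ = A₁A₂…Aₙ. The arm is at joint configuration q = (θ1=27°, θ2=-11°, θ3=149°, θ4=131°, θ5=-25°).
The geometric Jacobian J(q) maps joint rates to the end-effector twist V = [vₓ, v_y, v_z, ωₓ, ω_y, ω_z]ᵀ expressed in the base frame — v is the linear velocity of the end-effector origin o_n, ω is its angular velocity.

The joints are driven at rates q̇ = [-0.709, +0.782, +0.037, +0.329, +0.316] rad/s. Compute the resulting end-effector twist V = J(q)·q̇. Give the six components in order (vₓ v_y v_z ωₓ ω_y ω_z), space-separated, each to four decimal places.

o_n = [0.4637, 1.7416, 0.1964]
J₁: ẑ×o_n = [-1.7416, 0.4637, 0.0000], ω = ẑ
J2: z=[-0.4540, 0.8910, 0.0000] o=[0.6059, 0.3087, 0.4300] → [-0.2082, -0.1061, -0.5239, -0.4540, 0.8910, 0.0000]
J3: z=[-0.4540, 0.8910, 0.0000] o=[0.9907, 0.5048, 0.5140] → [-0.2830, -0.1442, -0.0920, -0.4540, 0.8910, 0.0000]
J4: z=[0.5962, 0.3038, -0.7431] o=[0.5617, 0.3647, 0.1125] → [1.0487, 0.0228, 0.8506, 0.5962, 0.3038, -0.7431]
J5: z=[-0.7976, 0.3299, -0.5050] o=[0.9474, 1.2050, 0.0522] → [0.3185, 0.3592, -0.2684, -0.7976, 0.3299, -0.5050]
V = J·q̇ = [1.5072, -0.2961, -0.2180, -0.4277, 0.9339, -1.1131]

1.5072 -0.2961 -0.2180 -0.4277 0.9339 -1.1131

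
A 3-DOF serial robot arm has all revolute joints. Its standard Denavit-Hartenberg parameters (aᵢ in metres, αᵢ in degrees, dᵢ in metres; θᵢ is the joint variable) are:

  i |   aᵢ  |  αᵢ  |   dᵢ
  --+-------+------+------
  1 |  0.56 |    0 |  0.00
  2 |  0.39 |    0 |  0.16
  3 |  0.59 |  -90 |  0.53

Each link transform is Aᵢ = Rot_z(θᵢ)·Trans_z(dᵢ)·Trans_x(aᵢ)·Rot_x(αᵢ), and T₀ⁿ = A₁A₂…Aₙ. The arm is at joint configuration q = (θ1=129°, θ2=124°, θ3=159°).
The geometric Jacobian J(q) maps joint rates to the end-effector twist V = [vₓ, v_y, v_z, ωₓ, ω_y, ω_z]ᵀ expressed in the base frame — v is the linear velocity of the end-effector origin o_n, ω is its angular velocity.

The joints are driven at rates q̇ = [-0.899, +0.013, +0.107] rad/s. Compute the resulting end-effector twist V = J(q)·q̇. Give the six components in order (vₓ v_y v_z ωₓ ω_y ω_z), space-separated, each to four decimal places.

o_n = [-0.1032, 0.5272, 0.6900]
J₁: ẑ×o_n = [-0.5272, -0.1032, 0.0000], ω = ẑ
J2: z=[0.0000, 0.0000, 1.0000] o=[-0.3524, 0.4352, 0.0000] → [-0.0920, 0.2492, 0.0000, 0.0000, 0.0000, 1.0000]
J3: z=[0.0000, 0.0000, 1.0000] o=[-0.4664, 0.0622, 0.1600] → [-0.4649, 0.3632, 0.0000, 0.0000, 0.0000, 1.0000]
V = J·q̇ = [0.4230, 0.1349, 0.0000, 0.0000, 0.0000, -0.7790]

0.4230 0.1349 0.0000 0.0000 0.0000 -0.7790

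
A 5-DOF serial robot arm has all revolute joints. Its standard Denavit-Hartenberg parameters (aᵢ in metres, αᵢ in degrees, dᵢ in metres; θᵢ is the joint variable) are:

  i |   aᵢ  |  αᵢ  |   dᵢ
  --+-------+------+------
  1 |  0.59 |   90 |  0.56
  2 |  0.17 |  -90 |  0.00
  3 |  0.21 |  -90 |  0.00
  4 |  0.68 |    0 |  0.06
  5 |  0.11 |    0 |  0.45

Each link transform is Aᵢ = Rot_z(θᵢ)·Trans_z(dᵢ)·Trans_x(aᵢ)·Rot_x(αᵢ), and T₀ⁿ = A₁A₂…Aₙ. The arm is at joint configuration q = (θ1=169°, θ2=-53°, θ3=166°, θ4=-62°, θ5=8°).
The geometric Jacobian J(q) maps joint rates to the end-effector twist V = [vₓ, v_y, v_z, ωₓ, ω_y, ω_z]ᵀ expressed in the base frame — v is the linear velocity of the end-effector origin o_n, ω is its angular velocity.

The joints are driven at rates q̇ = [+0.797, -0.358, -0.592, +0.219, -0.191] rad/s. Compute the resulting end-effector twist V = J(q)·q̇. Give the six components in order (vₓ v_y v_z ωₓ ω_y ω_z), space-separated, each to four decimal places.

o_n = [-0.7397, 0.5015, 1.3979]
J₁: ẑ×o_n = [-0.5015, -0.7397, 0.0000], ω = ẑ
J2: z=[0.1908, 0.9816, 0.0000] o=[-0.5792, 0.1126, 0.5600] → [0.8225, -0.1599, 0.2318, 0.1908, 0.9816, 0.0000]
J3: z=[-0.7840, 0.1524, 0.6018] o=[-0.6796, 0.1321, 0.4242] → [-0.0740, 0.7271, -0.2805, -0.7840, 0.1524, 0.6018]
J4: z=[0.3281, 0.9247, 0.1932] o=[-0.5689, 0.0588, 0.5870] → [0.6643, -0.2990, 0.3032, 0.3281, 0.9247, 0.1932]
J5: z=[0.3281, 0.9247, 0.1932] o=[-0.8517, 0.0944, 1.2073] → [0.0976, -0.0409, 0.0300, 0.3281, 0.9247, 0.1932]
V = J·q̇ = [-0.5235, -1.0205, 0.1437, 0.4050, -0.4157, 0.4461]

-0.5235 -1.0205 0.1437 0.4050 -0.4157 0.4461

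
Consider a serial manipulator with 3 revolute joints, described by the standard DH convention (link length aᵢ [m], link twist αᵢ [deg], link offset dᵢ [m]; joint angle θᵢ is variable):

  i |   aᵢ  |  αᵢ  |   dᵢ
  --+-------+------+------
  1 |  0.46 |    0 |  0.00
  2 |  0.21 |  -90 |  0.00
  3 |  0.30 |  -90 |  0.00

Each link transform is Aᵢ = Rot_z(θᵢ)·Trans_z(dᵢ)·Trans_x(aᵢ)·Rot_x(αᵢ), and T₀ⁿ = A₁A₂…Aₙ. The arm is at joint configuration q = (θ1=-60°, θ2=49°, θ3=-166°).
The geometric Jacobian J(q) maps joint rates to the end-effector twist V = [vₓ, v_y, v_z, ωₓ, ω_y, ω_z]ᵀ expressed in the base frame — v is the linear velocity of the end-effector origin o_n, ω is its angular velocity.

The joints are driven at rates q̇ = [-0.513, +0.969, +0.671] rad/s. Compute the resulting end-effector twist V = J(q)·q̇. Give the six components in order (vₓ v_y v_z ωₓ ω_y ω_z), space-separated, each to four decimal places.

-0.1636 -0.1636 0.1953 0.1280 0.6587 0.4560

o_n = [0.1504, -0.3829, 0.0726]
J₁: ẑ×o_n = [0.3829, 0.1504, -0.0000], ω = ẑ
J2: z=[0.0000, 0.0000, 1.0000] o=[0.2300, -0.3984, 0.0000] → [-0.0155, -0.0796, 0.0000, 0.0000, 0.0000, 1.0000]
J3: z=[0.1908, 0.9816, 0.0000] o=[0.4361, -0.4384, 0.0000] → [0.0712, -0.0138, 0.2911, 0.1908, 0.9816, 0.0000]
V = J·q̇ = [-0.1636, -0.1636, 0.1953, 0.1280, 0.6587, 0.4560]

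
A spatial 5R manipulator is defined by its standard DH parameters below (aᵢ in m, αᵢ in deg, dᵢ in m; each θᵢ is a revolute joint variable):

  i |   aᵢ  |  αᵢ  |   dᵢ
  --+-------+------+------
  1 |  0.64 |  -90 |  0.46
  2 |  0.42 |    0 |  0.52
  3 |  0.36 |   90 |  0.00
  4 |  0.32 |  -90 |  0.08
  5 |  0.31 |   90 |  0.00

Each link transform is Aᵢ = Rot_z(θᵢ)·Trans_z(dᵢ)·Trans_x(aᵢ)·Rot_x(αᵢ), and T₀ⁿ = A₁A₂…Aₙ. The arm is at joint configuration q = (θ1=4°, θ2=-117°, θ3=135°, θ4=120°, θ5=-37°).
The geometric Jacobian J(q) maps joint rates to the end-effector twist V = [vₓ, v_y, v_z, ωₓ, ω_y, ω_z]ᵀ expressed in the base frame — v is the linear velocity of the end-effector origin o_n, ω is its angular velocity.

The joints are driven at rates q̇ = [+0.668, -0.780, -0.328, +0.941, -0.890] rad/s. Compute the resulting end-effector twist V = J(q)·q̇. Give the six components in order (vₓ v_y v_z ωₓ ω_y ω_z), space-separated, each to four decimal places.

-1.5111 -0.1129 0.3497 1.0676 -0.5900 1.3248

o_n = [0.5321, 1.0512, 1.0642]
J₁: ẑ×o_n = [-1.0512, 0.5321, 0.0000], ω = ẑ
J2: z=[-0.0698, 0.9976, 0.0000] o=[0.6384, 0.0446, 0.4600] → [0.6027, 0.0421, 0.0358, -0.0698, 0.9976, 0.0000]
J3: z=[-0.0698, 0.9976, 0.0000] o=[0.4120, 0.5501, 0.8342] → [0.2294, 0.0160, -0.1549, -0.0698, 0.9976, 0.0000]
J4: z=[0.3083, 0.0216, 0.9511] o=[0.7535, 0.5740, 0.7230] → [-0.4465, -0.3157, 0.1519, 0.3083, 0.0216, 0.9511]
J5: z=[-0.7868, -0.5562, 0.2676] o=[0.6070, 0.8415, 0.8485] → [-0.1761, 0.1496, -0.2066, -0.7868, -0.5562, 0.2676]
V = J·q̇ = [-1.5111, -0.1129, 0.3497, 1.0676, -0.5900, 1.3248]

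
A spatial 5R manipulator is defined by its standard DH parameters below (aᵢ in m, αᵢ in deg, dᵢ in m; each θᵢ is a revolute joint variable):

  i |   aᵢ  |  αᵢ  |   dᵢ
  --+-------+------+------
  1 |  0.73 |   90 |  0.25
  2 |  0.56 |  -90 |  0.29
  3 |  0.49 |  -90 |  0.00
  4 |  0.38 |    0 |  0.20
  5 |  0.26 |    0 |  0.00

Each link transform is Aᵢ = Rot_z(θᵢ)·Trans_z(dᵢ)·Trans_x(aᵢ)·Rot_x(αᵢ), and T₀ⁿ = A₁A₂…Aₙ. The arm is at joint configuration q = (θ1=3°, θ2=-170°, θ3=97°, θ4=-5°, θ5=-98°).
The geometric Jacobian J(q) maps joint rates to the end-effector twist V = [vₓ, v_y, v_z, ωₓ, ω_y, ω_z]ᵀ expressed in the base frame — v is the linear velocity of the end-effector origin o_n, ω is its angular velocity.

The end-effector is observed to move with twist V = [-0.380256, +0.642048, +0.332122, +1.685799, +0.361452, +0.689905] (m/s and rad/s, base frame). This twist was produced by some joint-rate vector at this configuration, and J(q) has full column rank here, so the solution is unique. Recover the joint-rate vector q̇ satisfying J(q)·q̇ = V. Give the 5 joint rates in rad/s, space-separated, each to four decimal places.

o_n = [0.4946, 0.5162, -0.0777]
J₁: ẑ×o_n = [-0.5162, 0.4946, 0.0000], ω = ẑ
J2: z=[0.0523, -0.9986, 0.0000] o=[0.7290, 0.0382, 0.2500] → [0.3273, 0.0172, -0.2090, 0.0523, -0.9986, 0.0000]
J3: z=[0.1734, 0.0091, -0.9848] o=[0.1934, -0.2803, 0.1528] → [0.7823, -0.2566, 0.1354, 0.1734, 0.0091, -0.9848]
J4: z=[0.9825, -0.0705, 0.1724] o=[0.2267, 0.2085, 0.1631] → [-0.0361, 0.2828, 0.3213, 0.9825, -0.0705, 0.1724]
J5: z=[0.9825, -0.0705, 0.1724] o=[0.4547, 0.5723, 0.1730] → [0.0273, 0.2532, -0.0522, 0.9825, -0.0705, 0.1724]
q̇ = J⁺·V = [0.3420, -0.4860, -0.0470, 0.8790, 0.8710]

0.3420 -0.4860 -0.0470 0.8790 0.8710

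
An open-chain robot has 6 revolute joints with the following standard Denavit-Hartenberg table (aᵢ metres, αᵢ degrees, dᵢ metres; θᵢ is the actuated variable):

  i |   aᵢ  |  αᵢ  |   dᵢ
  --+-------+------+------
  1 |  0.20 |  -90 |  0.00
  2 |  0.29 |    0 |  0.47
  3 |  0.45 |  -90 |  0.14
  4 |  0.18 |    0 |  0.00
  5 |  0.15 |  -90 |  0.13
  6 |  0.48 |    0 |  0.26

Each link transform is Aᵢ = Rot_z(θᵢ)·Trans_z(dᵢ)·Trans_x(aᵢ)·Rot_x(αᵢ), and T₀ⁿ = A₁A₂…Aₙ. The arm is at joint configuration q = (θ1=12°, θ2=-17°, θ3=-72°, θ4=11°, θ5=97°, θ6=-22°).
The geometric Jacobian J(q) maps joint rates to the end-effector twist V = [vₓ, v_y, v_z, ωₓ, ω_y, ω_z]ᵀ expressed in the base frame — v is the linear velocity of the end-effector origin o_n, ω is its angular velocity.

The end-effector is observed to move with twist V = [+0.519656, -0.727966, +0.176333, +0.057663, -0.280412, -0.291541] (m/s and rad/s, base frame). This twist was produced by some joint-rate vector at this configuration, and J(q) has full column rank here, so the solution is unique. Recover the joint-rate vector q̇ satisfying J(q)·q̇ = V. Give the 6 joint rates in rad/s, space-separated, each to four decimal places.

o_n = [0.7545, 0.2525, 0.2749]
J₁: ẑ×o_n = [-0.2525, 0.7545, 0.0000], ω = ẑ
J2: z=[-0.2079, 0.9781, 0.0000] o=[0.1956, 0.0416, 0.0000] → [0.2689, 0.0572, -0.5905, -0.2079, 0.9781, 0.0000]
J3: z=[-0.2079, 0.9781, 0.0000] o=[0.3692, 0.5590, 0.0848] → [0.1859, 0.0395, -0.3132, -0.2079, 0.9781, 0.0000]
J4: z=[0.9780, 0.2079, -0.0175] o=[0.3478, 0.6975, 0.5347] → [-0.0618, 0.2470, -0.5198, 0.9780, 0.2079, -0.0175]
J5: z=[0.9780, 0.2079, -0.0175] o=[0.3579, 0.6646, 0.7114] → [-0.0979, 0.4200, -0.4855, 0.9780, 0.2079, -0.0175]
J6: z=[-0.0805, 0.2988, -0.9509] o=[0.5139, 0.5519, 0.6628] → [-0.4007, -0.2600, -0.0478, -0.0805, 0.2988, -0.9509]
q̇ = J⁺·V = [-0.9850, -0.5290, 0.4680, 0.9060, -0.9200, -0.7290]

-0.9850 -0.5290 0.4680 0.9060 -0.9200 -0.7290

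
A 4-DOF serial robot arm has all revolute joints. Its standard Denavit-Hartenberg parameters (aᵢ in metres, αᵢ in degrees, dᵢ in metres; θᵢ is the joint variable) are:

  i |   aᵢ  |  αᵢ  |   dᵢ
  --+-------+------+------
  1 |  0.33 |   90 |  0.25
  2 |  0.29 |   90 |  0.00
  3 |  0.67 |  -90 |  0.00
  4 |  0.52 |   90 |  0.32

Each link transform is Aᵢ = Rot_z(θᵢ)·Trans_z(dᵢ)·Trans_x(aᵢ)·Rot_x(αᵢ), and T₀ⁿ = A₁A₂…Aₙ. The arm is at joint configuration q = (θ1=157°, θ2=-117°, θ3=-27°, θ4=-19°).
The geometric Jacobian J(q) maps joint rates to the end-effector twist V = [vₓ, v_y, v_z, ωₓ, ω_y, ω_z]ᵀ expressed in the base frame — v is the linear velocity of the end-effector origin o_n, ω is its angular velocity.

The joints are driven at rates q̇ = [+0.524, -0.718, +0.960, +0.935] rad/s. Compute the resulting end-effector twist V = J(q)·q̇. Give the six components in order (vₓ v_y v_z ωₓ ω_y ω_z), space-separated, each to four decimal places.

o_n = [0.3549, -0.4138, -0.9832]
J₁: ẑ×o_n = [0.4138, 0.3549, -0.0000], ω = ẑ
J2: z=[0.3907, 0.9205, 0.0000] o=[-0.3038, 0.1289, 0.2500] → [-1.1352, 0.4819, -0.8184, 0.3907, 0.9205, 0.0000]
J3: z=[0.8202, -0.3481, 0.4540] o=[-0.1826, 0.0775, -0.0084] → [0.5624, 1.0435, -0.2159, 0.8202, -0.3481, 0.4540]
J4: z=[0.5379, 0.7396, -0.4045] o=[-0.0519, -0.3084, -0.5403] → [-0.3702, 0.0737, -0.3576, 0.5379, 0.7396, -0.4045]
V = J·q̇ = [1.2257, 0.9106, 0.0460, 1.0097, -0.3036, 0.5816]

1.2257 0.9106 0.0460 1.0097 -0.3036 0.5816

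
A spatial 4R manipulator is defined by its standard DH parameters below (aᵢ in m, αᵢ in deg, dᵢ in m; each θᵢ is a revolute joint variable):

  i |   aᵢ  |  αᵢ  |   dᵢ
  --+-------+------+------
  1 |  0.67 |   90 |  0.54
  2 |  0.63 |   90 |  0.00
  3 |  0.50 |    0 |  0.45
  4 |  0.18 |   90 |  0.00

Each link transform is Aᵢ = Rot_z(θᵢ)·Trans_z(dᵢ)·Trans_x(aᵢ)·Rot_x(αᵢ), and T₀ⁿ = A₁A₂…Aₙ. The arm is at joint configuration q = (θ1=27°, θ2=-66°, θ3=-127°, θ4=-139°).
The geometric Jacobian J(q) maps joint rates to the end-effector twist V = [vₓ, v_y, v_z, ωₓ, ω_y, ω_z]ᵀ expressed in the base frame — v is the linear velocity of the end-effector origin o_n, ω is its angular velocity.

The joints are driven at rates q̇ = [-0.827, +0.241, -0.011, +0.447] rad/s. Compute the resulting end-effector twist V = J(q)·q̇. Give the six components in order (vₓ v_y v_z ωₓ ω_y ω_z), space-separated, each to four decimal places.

0.3779 -0.1648 0.0075 -0.2455 -0.3956 -1.0043

o_n = [0.2456, 0.3718, 0.0678]
J₁: ẑ×o_n = [-0.3718, 0.2456, 0.0000], ω = ẑ
J2: z=[0.4540, -0.8910, 0.0000] o=[0.5970, 0.3042, 0.5400] → [0.4207, 0.2144, -0.2823, 0.4540, -0.8910, 0.0000]
J3: z=[-0.8140, -0.4147, -0.4067] o=[0.8253, 0.4205, -0.0355] → [-0.0627, 0.3199, -0.2008, -0.8140, -0.4147, -0.4067]
J4: z=[-0.8140, -0.4147, -0.4067] o=[0.1687, 0.5341, 0.0563] → [-0.0708, -0.0220, 0.1640, -0.8140, -0.4147, -0.4067]
V = J·q̇ = [0.3779, -0.1648, 0.0075, -0.2455, -0.3956, -1.0043]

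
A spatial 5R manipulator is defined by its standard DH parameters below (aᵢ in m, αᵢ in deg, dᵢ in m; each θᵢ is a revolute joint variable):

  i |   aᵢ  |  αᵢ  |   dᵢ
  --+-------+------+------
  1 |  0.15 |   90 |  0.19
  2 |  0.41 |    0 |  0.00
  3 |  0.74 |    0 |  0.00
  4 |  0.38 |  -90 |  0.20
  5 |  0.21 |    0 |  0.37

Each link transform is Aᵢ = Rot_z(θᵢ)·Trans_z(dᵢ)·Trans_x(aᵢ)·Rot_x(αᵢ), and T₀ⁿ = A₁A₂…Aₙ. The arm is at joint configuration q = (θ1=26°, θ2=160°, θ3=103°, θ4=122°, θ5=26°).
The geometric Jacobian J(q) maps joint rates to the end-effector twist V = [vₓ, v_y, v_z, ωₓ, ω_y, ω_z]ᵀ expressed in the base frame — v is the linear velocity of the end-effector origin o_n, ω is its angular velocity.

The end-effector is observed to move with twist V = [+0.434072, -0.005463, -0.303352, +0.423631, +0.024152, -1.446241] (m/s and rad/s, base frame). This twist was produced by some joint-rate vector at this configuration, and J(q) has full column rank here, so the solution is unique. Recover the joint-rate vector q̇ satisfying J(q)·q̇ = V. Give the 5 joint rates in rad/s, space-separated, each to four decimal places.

-0.6070 0.8460 -0.0440 -0.6380 -0.9260

o_n = [0.0775, -0.0823, 0.1714]
J₁: ẑ×o_n = [0.0823, 0.0775, -0.0000], ω = ẑ
J2: z=[0.4384, -0.8988, 0.0000] o=[0.1348, 0.0658, 0.1900] → [0.0167, 0.0081, -0.1164, 0.4384, -0.8988, 0.0000]
J3: z=[0.4384, -0.8988, 0.0000] o=[-0.2115, -0.1031, 0.3302] → [0.1427, 0.0696, 0.2689, 0.4384, -0.8988, 0.0000]
J4: z=[0.4384, -0.8988, 0.0000] o=[-0.2925, -0.1427, -0.4043] → [-0.5174, -0.2524, 0.3591, 0.4384, -0.8988, 0.0000]
J5: z=[-0.3798, -0.1853, 0.9063] o=[0.1047, -0.1715, -0.2437] → [-0.1577, 0.1331, -0.0389, -0.3798, -0.1853, 0.9063]
q̇ = J⁺·V = [-0.6070, 0.8460, -0.0440, -0.6380, -0.9260]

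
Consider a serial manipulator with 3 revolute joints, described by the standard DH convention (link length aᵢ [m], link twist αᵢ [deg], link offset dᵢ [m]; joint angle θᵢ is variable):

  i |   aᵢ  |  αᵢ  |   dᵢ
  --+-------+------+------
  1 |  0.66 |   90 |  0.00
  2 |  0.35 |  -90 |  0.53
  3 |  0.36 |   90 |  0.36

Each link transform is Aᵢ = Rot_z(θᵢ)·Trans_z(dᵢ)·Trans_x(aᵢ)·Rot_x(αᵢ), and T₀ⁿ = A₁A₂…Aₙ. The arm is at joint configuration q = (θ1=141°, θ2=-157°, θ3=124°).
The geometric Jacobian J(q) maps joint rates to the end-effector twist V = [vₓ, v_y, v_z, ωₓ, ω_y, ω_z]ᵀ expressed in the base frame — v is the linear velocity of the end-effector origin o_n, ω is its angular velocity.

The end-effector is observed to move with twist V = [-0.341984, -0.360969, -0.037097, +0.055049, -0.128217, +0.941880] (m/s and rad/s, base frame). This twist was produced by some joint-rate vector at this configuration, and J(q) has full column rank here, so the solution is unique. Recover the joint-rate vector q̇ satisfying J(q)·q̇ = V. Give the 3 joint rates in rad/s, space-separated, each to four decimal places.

o_n = [-0.3701, 0.5977, -0.3895]
J₁: ẑ×o_n = [-0.5977, -0.3701, 0.0000], ω = ẑ
J2: z=[0.6293, 0.7771, 0.0000] o=[-0.5129, 0.4154, 0.0000] → [-0.3027, 0.2451, 0.0038, 0.6293, 0.7771, 0.0000]
J3: z=[-0.3037, 0.2459, -0.9205] o=[0.0710, 0.6245, -0.1368] → [-0.0868, 0.3293, 0.1166, -0.3037, 0.2459, -0.9205]
q̇ = J⁺·V = [0.6510, -0.0650, -0.3160]

0.6510 -0.0650 -0.3160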